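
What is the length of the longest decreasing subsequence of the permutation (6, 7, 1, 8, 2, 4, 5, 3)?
3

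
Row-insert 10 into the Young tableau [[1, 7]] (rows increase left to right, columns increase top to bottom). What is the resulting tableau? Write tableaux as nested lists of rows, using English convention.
10 is larger than every entry of row 1, so it is appended to row 1. The new tableau is [[1, 7, 10]].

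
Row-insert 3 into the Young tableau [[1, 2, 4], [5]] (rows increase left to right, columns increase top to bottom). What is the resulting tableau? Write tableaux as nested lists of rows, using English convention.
[[1, 2, 3], [4], [5]]

In row 1, 3 replaces 4 (the leftmost entry greater than 3); 4 is bumped to row 2. In row 2, 4 replaces 5 (the leftmost entry greater than 4); 5 is bumped to row 3. 5 starts a new row 3. The new tableau is [[1, 2, 3], [4], [5]].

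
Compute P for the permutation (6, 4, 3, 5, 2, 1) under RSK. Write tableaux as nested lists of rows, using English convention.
P = [[1, 5], [2], [3], [4], [6]]

After inserting 6: P = [[6]].
After inserting 4: P = [[4], [6]].
After inserting 3: P = [[3], [4], [6]].
After inserting 5: P = [[3, 5], [4], [6]].
After inserting 2: P = [[2, 5], [3], [4], [6]].
After inserting 1: P = [[1, 5], [2], [3], [4], [6]].

So P = [[1, 5], [2], [3], [4], [6]].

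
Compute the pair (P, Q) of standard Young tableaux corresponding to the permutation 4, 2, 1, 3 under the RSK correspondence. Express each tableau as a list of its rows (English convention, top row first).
Insert each entry of the permutation into P by Schensted row insertion, recording in Q the position of each new cell.

Insert 4: appended to row 1. P = [[4]].
Insert 2: 2 bumps 4 from row 1; 4 starts row 2. P = [[2], [4]].
Insert 1: 1 bumps 2 from row 1; 2 bumps 4 from row 2; 4 starts row 3. P = [[1], [2], [4]].
Insert 3: appended to row 1. P = [[1, 3], [2], [4]].

So P = [[1, 3], [2], [4]], Q = [[1, 4], [2], [3]].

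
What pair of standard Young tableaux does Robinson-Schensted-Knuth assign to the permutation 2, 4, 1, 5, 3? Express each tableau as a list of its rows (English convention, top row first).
P = [[1, 3, 5], [2, 4]], Q = [[1, 2, 4], [3, 5]]

Insert each entry of the permutation into P by Schensted row insertion, recording in Q the position of each new cell.

Insert 2: appended to row 1. P = [[2]], Q = [[1]].
Insert 4: appended to row 1. P = [[2, 4]], Q = [[1, 2]].
Insert 1: 1 bumps 2 from row 1; 2 starts row 2. P = [[1, 4], [2]], Q = [[1, 2], [3]].
Insert 5: appended to row 1. P = [[1, 4, 5], [2]], Q = [[1, 2, 4], [3]].
Insert 3: 3 bumps 4 from row 1; 4 appends to row 2. P = [[1, 3, 5], [2, 4]], Q = [[1, 2, 4], [3, 5]].

So P = [[1, 3, 5], [2, 4]], Q = [[1, 2, 4], [3, 5]].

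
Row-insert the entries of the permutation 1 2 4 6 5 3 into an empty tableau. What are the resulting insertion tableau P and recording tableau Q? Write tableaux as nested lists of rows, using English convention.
P = [[1, 2, 3, 5], [4], [6]], Q = [[1, 2, 3, 4], [5], [6]]

Insert each entry of the permutation into P by Schensted row insertion, recording in Q the position of each new cell.

Insert 1: appended to row 1. P = [[1]].
Insert 2: appended to row 1. P = [[1, 2]].
Insert 4: appended to row 1. P = [[1, 2, 4]].
Insert 6: appended to row 1. P = [[1, 2, 4, 6]].
Insert 5: 5 bumps 6 from row 1; 6 starts row 2. P = [[1, 2, 4, 5], [6]].
Insert 3: 3 bumps 4 from row 1; 4 bumps 6 from row 2; 6 starts row 3. P = [[1, 2, 3, 5], [4], [6]].

So P = [[1, 2, 3, 5], [4], [6]], Q = [[1, 2, 3, 4], [5], [6]].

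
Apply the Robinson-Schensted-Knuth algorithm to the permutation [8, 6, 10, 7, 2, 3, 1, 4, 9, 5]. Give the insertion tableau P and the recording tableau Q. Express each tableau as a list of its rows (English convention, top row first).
P = [[1, 3, 4, 5], [2, 7, 9], [6, 10], [8]], Q = [[1, 3, 8, 9], [2, 4, 10], [5, 6], [7]]

Insert each entry of the permutation into P by Schensted row insertion, recording in Q the position of each new cell.

Insert 8: appended to row 1. P = [[8]], Q = [[1]].
Insert 6: 6 bumps 8 from row 1; 8 starts row 2. P = [[6], [8]], Q = [[1], [2]].
Insert 10: appended to row 1. P = [[6, 10], [8]], Q = [[1, 3], [2]].
Insert 7: 7 bumps 10 from row 1; 10 appends to row 2. P = [[6, 7], [8, 10]], Q = [[1, 3], [2, 4]].
Insert 2: 2 bumps 6 from row 1; 6 bumps 8 from row 2; 8 starts row 3. P = [[2, 7], [6, 10], [8]], Q = [[1, 3], [2, 4], [5]].
Insert 3: 3 bumps 7 from row 1; 7 bumps 10 from row 2; 10 appends to row 3. P = [[2, 3], [6, 7], [8, 10]], Q = [[1, 3], [2, 4], [5, 6]].
Insert 1: 1 bumps 2 from row 1; 2 bumps 6 from row 2; 6 bumps 8 from row 3; 8 starts row 4. P = [[1, 3], [2, 7], [6, 10], [8]], Q = [[1, 3], [2, 4], [5, 6], [7]].
Insert 4: appended to row 1. P = [[1, 3, 4], [2, 7], [6, 10], [8]], Q = [[1, 3, 8], [2, 4], [5, 6], [7]].
Insert 9: appended to row 1. P = [[1, 3, 4, 9], [2, 7], [6, 10], [8]], Q = [[1, 3, 8, 9], [2, 4], [5, 6], [7]].
Insert 5: 5 bumps 9 from row 1; 9 appends to row 2. P = [[1, 3, 4, 5], [2, 7, 9], [6, 10], [8]], Q = [[1, 3, 8, 9], [2, 4, 10], [5, 6], [7]].

So P = [[1, 3, 4, 5], [2, 7, 9], [6, 10], [8]], Q = [[1, 3, 8, 9], [2, 4, 10], [5, 6], [7]].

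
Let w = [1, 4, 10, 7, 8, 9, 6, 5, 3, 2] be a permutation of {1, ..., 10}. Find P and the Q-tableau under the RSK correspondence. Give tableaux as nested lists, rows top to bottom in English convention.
Insert each entry of the permutation into P by Schensted row insertion, recording in Q the position of each new cell.

Insert 1: appended to row 1. P = [[1]].
Insert 4: appended to row 1. P = [[1, 4]].
Insert 10: appended to row 1. P = [[1, 4, 10]].
Insert 7: 7 bumps 10 from row 1; 10 starts row 2. P = [[1, 4, 7], [10]].
Insert 8: appended to row 1. P = [[1, 4, 7, 8], [10]].
Insert 9: appended to row 1. P = [[1, 4, 7, 8, 9], [10]].
Insert 6: 6 bumps 7 from row 1; 7 bumps 10 from row 2; 10 starts row 3. P = [[1, 4, 6, 8, 9], [7], [10]].
Insert 5: 5 bumps 6 from row 1; 6 bumps 7 from row 2; 7 bumps 10 from row 3; 10 starts row 4. P = [[1, 4, 5, 8, 9], [6], [7], [10]].
Insert 3: 3 bumps 4 from row 1; 4 bumps 6 from row 2; 6 bumps 7 from row 3; 7 bumps 10 from row 4; 10 starts row 5. P = [[1, 3, 5, 8, 9], [4], [6], [7], [10]].
Insert 2: 2 bumps 3 from row 1; 3 bumps 4 from row 2; 4 bumps 6 from row 3; 6 bumps 7 from row 4; 7 bumps 10 from row 5; 10 starts row 6. P = [[1, 2, 5, 8, 9], [3], [4], [6], [7], [10]].

So P = [[1, 2, 5, 8, 9], [3], [4], [6], [7], [10]], Q = [[1, 2, 3, 5, 6], [4], [7], [8], [9], [10]].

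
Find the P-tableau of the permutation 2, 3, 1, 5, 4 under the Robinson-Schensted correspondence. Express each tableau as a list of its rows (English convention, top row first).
P = [[1, 3, 4], [2, 5]]

Insert 2: appended to row 1. P = [[2]].
Insert 3: appended to row 1. P = [[2, 3]].
Insert 1: 1 bumps 2 from row 1; 2 starts row 2. P = [[1, 3], [2]].
Insert 5: appended to row 1. P = [[1, 3, 5], [2]].
Insert 4: 4 bumps 5 from row 1; 5 appends to row 2. P = [[1, 3, 4], [2, 5]].

So P = [[1, 3, 4], [2, 5]].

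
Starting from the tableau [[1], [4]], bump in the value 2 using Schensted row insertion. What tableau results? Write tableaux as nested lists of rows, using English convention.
[[1, 2], [4]]

2 is larger than every entry of row 1, so it is appended to row 1. The new tableau is [[1, 2], [4]].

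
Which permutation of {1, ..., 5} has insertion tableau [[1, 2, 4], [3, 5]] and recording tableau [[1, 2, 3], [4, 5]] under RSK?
Reverse the RSK construction: for i from n down to 1, find the cell of Q containing i, remove the entry at that cell from P, and reverse-bump it up through P; the value ejected from row 1 is w(i).

Step i=5: Q has 5 at row 2, column 2; remove 5 from row 2 of P and reverse-bump: 5 enters row 1 and ejects 4. So w(5) = 4. P is now [[1, 2, 5], [3]].
Step i=4: Q has 4 at row 2, column 1; remove 3 from row 2 of P and reverse-bump: 3 enters row 1 and ejects 2. So w(4) = 2. P is now [[1, 3, 5]].
Step i=3: Q has 3 at row 1, column 3; remove that cell from P, ejecting 5. So w(3) = 5. P is now [[1, 3]].
Step i=2: Q has 2 at row 1, column 2; remove that cell from P, ejecting 3. So w(2) = 3. P is now [[1]].
Step i=1: Q has 1 at row 1, column 1; remove that cell from P, ejecting 1. So w(1) = 1. P is now [].

So w = 1 3 5 2 4.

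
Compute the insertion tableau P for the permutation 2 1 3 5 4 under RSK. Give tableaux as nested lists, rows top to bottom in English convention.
Insert 2: appended to row 1. P = [[2]].
Insert 1: 1 bumps 2 from row 1; 2 starts row 2. P = [[1], [2]].
Insert 3: appended to row 1. P = [[1, 3], [2]].
Insert 5: appended to row 1. P = [[1, 3, 5], [2]].
Insert 4: 4 bumps 5 from row 1; 5 appends to row 2. P = [[1, 3, 4], [2, 5]].

So P = [[1, 3, 4], [2, 5]].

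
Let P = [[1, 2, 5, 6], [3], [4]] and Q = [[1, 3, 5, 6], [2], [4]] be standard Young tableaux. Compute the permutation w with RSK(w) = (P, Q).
4 1 3 2 5 6

Reverse the RSK construction: for i from n down to 1, find the cell of Q containing i, remove the entry at that cell from P, and reverse-bump it up through P; the value ejected from row 1 is w(i).

Step i=6: Q has 6 at row 1, column 4; remove that cell from P, ejecting 6. So w(6) = 6. P is now [[1, 2, 5], [3], [4]].
Step i=5: Q has 5 at row 1, column 3; remove that cell from P, ejecting 5. So w(5) = 5. P is now [[1, 2], [3], [4]].
Step i=4: Q has 4 at row 3, column 1; remove 4 from row 3 of P and reverse-bump: 4 enters row 2 and ejects 3; 3 enters row 1 and ejects 2. So w(4) = 2. P is now [[1, 3], [4]].
Step i=3: Q has 3 at row 1, column 2; remove that cell from P, ejecting 3. So w(3) = 3. P is now [[1], [4]].
Step i=2: Q has 2 at row 2, column 1; remove 4 from row 2 of P and reverse-bump: 4 enters row 1 and ejects 1. So w(2) = 1. P is now [[4]].
Step i=1: Q has 1 at row 1, column 1; remove that cell from P, ejecting 4. So w(1) = 4. P is now [].

So w = 4 1 3 2 5 6.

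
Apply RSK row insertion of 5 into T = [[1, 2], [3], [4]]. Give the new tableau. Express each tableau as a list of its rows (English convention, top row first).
5 is larger than every entry of row 1, so it is appended to row 1. The new tableau is [[1, 2, 5], [3], [4]].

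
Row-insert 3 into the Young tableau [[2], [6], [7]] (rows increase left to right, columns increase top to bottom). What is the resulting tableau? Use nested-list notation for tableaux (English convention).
3 is larger than every entry of row 1, so it is appended to row 1. The new tableau is [[2, 3], [6], [7]].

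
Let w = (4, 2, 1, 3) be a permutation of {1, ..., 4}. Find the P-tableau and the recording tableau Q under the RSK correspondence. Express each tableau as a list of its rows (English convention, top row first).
P = [[1, 3], [2], [4]], Q = [[1, 4], [2], [3]]

Insert each entry of the permutation into P by Schensted row insertion, recording in Q the position of each new cell.

After inserting 4: P = [[4]].
After inserting 2: P = [[2], [4]].
After inserting 1: P = [[1], [2], [4]].
After inserting 3: P = [[1, 3], [2], [4]].

So P = [[1, 3], [2], [4]], Q = [[1, 4], [2], [3]].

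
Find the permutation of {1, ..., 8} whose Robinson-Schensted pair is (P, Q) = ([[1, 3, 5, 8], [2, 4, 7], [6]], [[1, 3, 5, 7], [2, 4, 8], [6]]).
Reverse the RSK construction: for i from n down to 1, find the cell of Q containing i, remove the entry at that cell from P, and reverse-bump it up through P; the value ejected from row 1 is w(i).

Step i=8: Q has 8 at row 2, column 3; remove 7 from row 2 of P and reverse-bump: 7 enters row 1 and ejects 5. So w(8) = 5. P is now [[1, 3, 7, 8], [2, 4], [6]].
Step i=7: Q has 7 at row 1, column 4; remove that cell from P, ejecting 8. So w(7) = 8. P is now [[1, 3, 7], [2, 4], [6]].
Step i=6: Q has 6 at row 3, column 1; remove 6 from row 3 of P and reverse-bump: 6 enters row 2 and ejects 4; 4 enters row 1 and ejects 3. So w(6) = 3. P is now [[1, 4, 7], [2, 6]].
Step i=5: Q has 5 at row 1, column 3; remove that cell from P, ejecting 7. So w(5) = 7. P is now [[1, 4], [2, 6]].
Step i=4: Q has 4 at row 2, column 2; remove 6 from row 2 of P and reverse-bump: 6 enters row 1 and ejects 4. So w(4) = 4. P is now [[1, 6], [2]].
Step i=3: Q has 3 at row 1, column 2; remove that cell from P, ejecting 6. So w(3) = 6. P is now [[1], [2]].
Step i=2: Q has 2 at row 2, column 1; remove 2 from row 2 of P and reverse-bump: 2 enters row 1 and ejects 1. So w(2) = 1. P is now [[2]].
Step i=1: Q has 1 at row 1, column 1; remove that cell from P, ejecting 2. So w(1) = 2. P is now [].

So w = 2 1 6 4 7 3 8 5.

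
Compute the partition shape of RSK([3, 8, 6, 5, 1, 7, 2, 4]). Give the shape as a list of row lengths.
[3, 3, 1, 1]

Row-insert each entry into an empty tableau.

After inserting 3: P = [[3]].
After inserting 8: P = [[3, 8]].
After inserting 6: P = [[3, 6], [8]].
After inserting 5: P = [[3, 5], [6], [8]].
After inserting 1: P = [[1, 5], [3], [6], [8]].
After inserting 7: P = [[1, 5, 7], [3], [6], [8]].
After inserting 2: P = [[1, 2, 7], [3, 5], [6], [8]].
After inserting 4: P = [[1, 2, 4], [3, 5, 7], [6], [8]].

The final insertion tableau P = [[1, 2, 4], [3, 5, 7], [6], [8]] has shape [3, 3, 1, 1].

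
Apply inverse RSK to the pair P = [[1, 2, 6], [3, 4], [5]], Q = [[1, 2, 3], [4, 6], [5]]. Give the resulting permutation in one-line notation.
Reverse the RSK construction: for i from n down to 1, find the cell of Q containing i, remove the entry at that cell from P, and reverse-bump it up through P; the value ejected from row 1 is w(i).

Step i=6: Q has 6 at row 2, column 2; remove 4 from row 2 of P and reverse-bump: 4 enters row 1 and ejects 2. So w(6) = 2. P is now [[1, 4, 6], [3], [5]].
Step i=5: Q has 5 at row 3, column 1; remove 5 from row 3 of P and reverse-bump: 5 enters row 2 and ejects 3; 3 enters row 1 and ejects 1. So w(5) = 1. P is now [[3, 4, 6], [5]].
Step i=4: Q has 4 at row 2, column 1; remove 5 from row 2 of P and reverse-bump: 5 enters row 1 and ejects 4. So w(4) = 4. P is now [[3, 5, 6]].
Step i=3: Q has 3 at row 1, column 3; remove that cell from P, ejecting 6. So w(3) = 6. P is now [[3, 5]].
Step i=2: Q has 2 at row 1, column 2; remove that cell from P, ejecting 5. So w(2) = 5. P is now [[3]].
Step i=1: Q has 1 at row 1, column 1; remove that cell from P, ejecting 3. So w(1) = 3. P is now [].

So w = 3 5 6 4 1 2.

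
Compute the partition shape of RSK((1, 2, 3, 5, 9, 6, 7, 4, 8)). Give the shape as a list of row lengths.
Row-insert each entry into an empty tableau.

After inserting 1: P = [[1]].
After inserting 2: P = [[1, 2]].
After inserting 3: P = [[1, 2, 3]].
After inserting 5: P = [[1, 2, 3, 5]].
After inserting 9: P = [[1, 2, 3, 5, 9]].
After inserting 6: P = [[1, 2, 3, 5, 6], [9]].
After inserting 7: P = [[1, 2, 3, 5, 6, 7], [9]].
After inserting 4: P = [[1, 2, 3, 4, 6, 7], [5], [9]].
After inserting 8: P = [[1, 2, 3, 4, 6, 7, 8], [5], [9]].

The final insertion tableau P = [[1, 2, 3, 4, 6, 7, 8], [5], [9]] has shape [7, 1, 1].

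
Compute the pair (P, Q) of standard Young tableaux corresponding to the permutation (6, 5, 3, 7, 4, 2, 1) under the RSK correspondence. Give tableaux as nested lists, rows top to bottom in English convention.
P = [[1, 4], [2, 7], [3], [5], [6]], Q = [[1, 4], [2, 5], [3], [6], [7]]

Insert each entry of the permutation into P by Schensted row insertion, recording in Q the position of each new cell.

Insert 6: appended to row 1. P = [[6]].
Insert 5: 5 bumps 6 from row 1; 6 starts row 2. P = [[5], [6]].
Insert 3: 3 bumps 5 from row 1; 5 bumps 6 from row 2; 6 starts row 3. P = [[3], [5], [6]].
Insert 7: appended to row 1. P = [[3, 7], [5], [6]].
Insert 4: 4 bumps 7 from row 1; 7 appends to row 2. P = [[3, 4], [5, 7], [6]].
Insert 2: 2 bumps 3 from row 1; 3 bumps 5 from row 2; 5 bumps 6 from row 3; 6 starts row 4. P = [[2, 4], [3, 7], [5], [6]].
Insert 1: 1 bumps 2 from row 1; 2 bumps 3 from row 2; 3 bumps 5 from row 3; 5 bumps 6 from row 4; 6 starts row 5. P = [[1, 4], [2, 7], [3], [5], [6]].

So P = [[1, 4], [2, 7], [3], [5], [6]], Q = [[1, 4], [2, 5], [3], [6], [7]].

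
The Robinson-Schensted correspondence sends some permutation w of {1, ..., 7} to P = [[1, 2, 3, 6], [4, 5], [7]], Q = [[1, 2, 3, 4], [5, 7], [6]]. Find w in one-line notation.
Reverse the RSK construction: for i from n down to 1, find the cell of Q containing i, remove the entry at that cell from P, and reverse-bump it up through P; the value ejected from row 1 is w(i).

Step i=7: Q has 7 at row 2, column 2; remove 5 from row 2 of P and reverse-bump: 5 enters row 1 and ejects 3. So w(7) = 3. P is now [[1, 2, 5, 6], [4], [7]].
Step i=6: Q has 6 at row 3, column 1; remove 7 from row 3 of P and reverse-bump: 7 enters row 2 and ejects 4; 4 enters row 1 and ejects 2. So w(6) = 2. P is now [[1, 4, 5, 6], [7]].
Step i=5: Q has 5 at row 2, column 1; remove 7 from row 2 of P and reverse-bump: 7 enters row 1 and ejects 6. So w(5) = 6. P is now [[1, 4, 5, 7]].
Step i=4: Q has 4 at row 1, column 4; remove that cell from P, ejecting 7. So w(4) = 7. P is now [[1, 4, 5]].
Step i=3: Q has 3 at row 1, column 3; remove that cell from P, ejecting 5. So w(3) = 5. P is now [[1, 4]].
Step i=2: Q has 2 at row 1, column 2; remove that cell from P, ejecting 4. So w(2) = 4. P is now [[1]].
Step i=1: Q has 1 at row 1, column 1; remove that cell from P, ejecting 1. So w(1) = 1. P is now [].

So w = 1 4 5 7 6 2 3.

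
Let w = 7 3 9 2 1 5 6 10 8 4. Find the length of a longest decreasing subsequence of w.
4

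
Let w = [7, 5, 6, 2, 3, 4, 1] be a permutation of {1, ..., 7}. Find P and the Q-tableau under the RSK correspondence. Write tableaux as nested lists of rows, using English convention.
Insert each entry of the permutation into P by Schensted row insertion, recording in Q the position of each new cell.

Insert 7: appended to row 1. P = [[7]], Q = [[1]].
Insert 5: 5 bumps 7 from row 1; 7 starts row 2. P = [[5], [7]], Q = [[1], [2]].
Insert 6: appended to row 1. P = [[5, 6], [7]], Q = [[1, 3], [2]].
Insert 2: 2 bumps 5 from row 1; 5 bumps 7 from row 2; 7 starts row 3. P = [[2, 6], [5], [7]], Q = [[1, 3], [2], [4]].
Insert 3: 3 bumps 6 from row 1; 6 appends to row 2. P = [[2, 3], [5, 6], [7]], Q = [[1, 3], [2, 5], [4]].
Insert 4: appended to row 1. P = [[2, 3, 4], [5, 6], [7]], Q = [[1, 3, 6], [2, 5], [4]].
Insert 1: 1 bumps 2 from row 1; 2 bumps 5 from row 2; 5 bumps 7 from row 3; 7 starts row 4. P = [[1, 3, 4], [2, 6], [5], [7]], Q = [[1, 3, 6], [2, 5], [4], [7]].

So P = [[1, 3, 4], [2, 6], [5], [7]], Q = [[1, 3, 6], [2, 5], [4], [7]].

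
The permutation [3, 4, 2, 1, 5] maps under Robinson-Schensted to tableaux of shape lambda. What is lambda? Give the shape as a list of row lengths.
[3, 1, 1]

Row-insert each entry into an empty tableau.

After inserting 3: P = [[3]].
After inserting 4: P = [[3, 4]].
After inserting 2: P = [[2, 4], [3]].
After inserting 1: P = [[1, 4], [2], [3]].
After inserting 5: P = [[1, 4, 5], [2], [3]].

The final insertion tableau P = [[1, 4, 5], [2], [3]] has shape [3, 1, 1].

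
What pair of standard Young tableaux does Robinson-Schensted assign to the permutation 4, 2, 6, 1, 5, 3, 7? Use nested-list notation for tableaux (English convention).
P = [[1, 3, 7], [2, 5], [4, 6]], Q = [[1, 3, 7], [2, 5], [4, 6]]

Insert each entry of the permutation into P by Schensted row insertion, recording in Q the position of each new cell.

Insert 4: appended to row 1. P = [[4]].
Insert 2: 2 bumps 4 from row 1; 4 starts row 2. P = [[2], [4]].
Insert 6: appended to row 1. P = [[2, 6], [4]].
Insert 1: 1 bumps 2 from row 1; 2 bumps 4 from row 2; 4 starts row 3. P = [[1, 6], [2], [4]].
Insert 5: 5 bumps 6 from row 1; 6 appends to row 2. P = [[1, 5], [2, 6], [4]].
Insert 3: 3 bumps 5 from row 1; 5 bumps 6 from row 2; 6 appends to row 3. P = [[1, 3], [2, 5], [4, 6]].
Insert 7: appended to row 1. P = [[1, 3, 7], [2, 5], [4, 6]].

So P = [[1, 3, 7], [2, 5], [4, 6]], Q = [[1, 3, 7], [2, 5], [4, 6]].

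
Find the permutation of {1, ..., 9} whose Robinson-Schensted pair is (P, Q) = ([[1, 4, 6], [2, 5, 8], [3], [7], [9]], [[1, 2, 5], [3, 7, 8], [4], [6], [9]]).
Reverse the RSK construction: for i from n down to 1, find the cell of Q containing i, remove the entry at that cell from P, and reverse-bump it up through P; the value ejected from row 1 is w(i).

Step i=9: Q has 9 at row 5, column 1; remove 9 from row 5 of P and reverse-bump: 9 enters row 4 and ejects 7; 7 enters row 3 and ejects 3; 3 enters row 2 and ejects 2; 2 enters row 1 and ejects 1. So w(9) = 1. P is now [[2, 4, 6], [3, 5, 8], [7], [9]].
Step i=8: Q has 8 at row 2, column 3; remove 8 from row 2 of P and reverse-bump: 8 enters row 1 and ejects 6. So w(8) = 6. P is now [[2, 4, 8], [3, 5], [7], [9]].
Step i=7: Q has 7 at row 2, column 2; remove 5 from row 2 of P and reverse-bump: 5 enters row 1 and ejects 4. So w(7) = 4. P is now [[2, 5, 8], [3], [7], [9]].
Step i=6: Q has 6 at row 4, column 1; remove 9 from row 4 of P and reverse-bump: 9 enters row 3 and ejects 7; 7 enters row 2 and ejects 3; 3 enters row 1 and ejects 2. So w(6) = 2. P is now [[3, 5, 8], [7], [9]].
Step i=5: Q has 5 at row 1, column 3; remove that cell from P, ejecting 8. So w(5) = 8. P is now [[3, 5], [7], [9]].
Step i=4: Q has 4 at row 3, column 1; remove 9 from row 3 of P and reverse-bump: 9 enters row 2 and ejects 7; 7 enters row 1 and ejects 5. So w(4) = 5. P is now [[3, 7], [9]].
Step i=3: Q has 3 at row 2, column 1; remove 9 from row 2 of P and reverse-bump: 9 enters row 1 and ejects 7. So w(3) = 7. P is now [[3, 9]].
Step i=2: Q has 2 at row 1, column 2; remove that cell from P, ejecting 9. So w(2) = 9. P is now [[3]].
Step i=1: Q has 1 at row 1, column 1; remove that cell from P, ejecting 3. So w(1) = 3. P is now [].

So w = 3 9 7 5 8 2 4 6 1.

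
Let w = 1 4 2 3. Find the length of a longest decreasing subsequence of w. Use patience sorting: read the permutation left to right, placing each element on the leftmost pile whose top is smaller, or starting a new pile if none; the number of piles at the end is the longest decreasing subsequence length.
2

1: new pile. tops = [1]
4: onto pile 1 (replacing 1). tops = [4]
2: new pile. tops = [4, 2]
3: onto pile 2 (replacing 2). tops = [4, 3]

2 piles, so the longest decreasing subsequence has length 2.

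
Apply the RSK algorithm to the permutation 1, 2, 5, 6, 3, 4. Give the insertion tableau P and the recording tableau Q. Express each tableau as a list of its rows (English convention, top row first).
Insert each entry of the permutation into P by Schensted row insertion, recording in Q the position of each new cell.

Insert 1: appended to row 1. P = [[1]], Q = [[1]].
Insert 2: appended to row 1. P = [[1, 2]], Q = [[1, 2]].
Insert 5: appended to row 1. P = [[1, 2, 5]], Q = [[1, 2, 3]].
Insert 6: appended to row 1. P = [[1, 2, 5, 6]], Q = [[1, 2, 3, 4]].
Insert 3: 3 bumps 5 from row 1; 5 starts row 2. P = [[1, 2, 3, 6], [5]], Q = [[1, 2, 3, 4], [5]].
Insert 4: 4 bumps 6 from row 1; 6 appends to row 2. P = [[1, 2, 3, 4], [5, 6]], Q = [[1, 2, 3, 4], [5, 6]].

So P = [[1, 2, 3, 4], [5, 6]], Q = [[1, 2, 3, 4], [5, 6]].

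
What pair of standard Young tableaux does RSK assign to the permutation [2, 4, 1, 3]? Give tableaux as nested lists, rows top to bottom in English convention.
Insert each entry of the permutation into P by Schensted row insertion, recording in Q the position of each new cell.

Insert 2: appended to row 1. P = [[2]], Q = [[1]].
Insert 4: appended to row 1. P = [[2, 4]], Q = [[1, 2]].
Insert 1: 1 bumps 2 from row 1; 2 starts row 2. P = [[1, 4], [2]], Q = [[1, 2], [3]].
Insert 3: 3 bumps 4 from row 1; 4 appends to row 2. P = [[1, 3], [2, 4]], Q = [[1, 2], [3, 4]].

So P = [[1, 3], [2, 4]], Q = [[1, 2], [3, 4]].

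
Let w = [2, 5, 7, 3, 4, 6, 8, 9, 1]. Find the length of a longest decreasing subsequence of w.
3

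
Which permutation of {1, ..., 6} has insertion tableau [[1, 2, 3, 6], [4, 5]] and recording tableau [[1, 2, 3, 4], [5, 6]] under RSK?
Reverse the RSK construction: for i from n down to 1, find the cell of Q containing i, remove the entry at that cell from P, and reverse-bump it up through P; the value ejected from row 1 is w(i).

Step i=6: Q has 6 at row 2, column 2; remove 5 from row 2 of P and reverse-bump: 5 enters row 1 and ejects 3. So w(6) = 3. P is now [[1, 2, 5, 6], [4]].
Step i=5: Q has 5 at row 2, column 1; remove 4 from row 2 of P and reverse-bump: 4 enters row 1 and ejects 2. So w(5) = 2. P is now [[1, 4, 5, 6]].
Step i=4: Q has 4 at row 1, column 4; remove that cell from P, ejecting 6. So w(4) = 6. P is now [[1, 4, 5]].
Step i=3: Q has 3 at row 1, column 3; remove that cell from P, ejecting 5. So w(3) = 5. P is now [[1, 4]].
Step i=2: Q has 2 at row 1, column 2; remove that cell from P, ejecting 4. So w(2) = 4. P is now [[1]].
Step i=1: Q has 1 at row 1, column 1; remove that cell from P, ejecting 1. So w(1) = 1. P is now [].

So w = 1 4 5 6 2 3.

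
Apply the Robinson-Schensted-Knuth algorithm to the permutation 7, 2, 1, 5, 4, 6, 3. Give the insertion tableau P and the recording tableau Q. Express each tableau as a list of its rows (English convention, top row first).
Insert each entry of the permutation into P by Schensted row insertion, recording in Q the position of each new cell.

After inserting 7: P = [[7]].
After inserting 2: P = [[2], [7]].
After inserting 1: P = [[1], [2], [7]].
After inserting 5: P = [[1, 5], [2], [7]].
After inserting 4: P = [[1, 4], [2, 5], [7]].
After inserting 6: P = [[1, 4, 6], [2, 5], [7]].
After inserting 3: P = [[1, 3, 6], [2, 4], [5], [7]].

So P = [[1, 3, 6], [2, 4], [5], [7]], Q = [[1, 4, 6], [2, 5], [3], [7]].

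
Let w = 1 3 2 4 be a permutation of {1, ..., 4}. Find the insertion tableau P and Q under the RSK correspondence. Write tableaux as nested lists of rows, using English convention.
P = [[1, 2, 4], [3]], Q = [[1, 2, 4], [3]]

Insert each entry of the permutation into P by Schensted row insertion, recording in Q the position of each new cell.

Insert 1: appended to row 1. P = [[1]].
Insert 3: appended to row 1. P = [[1, 3]].
Insert 2: 2 bumps 3 from row 1; 3 starts row 2. P = [[1, 2], [3]].
Insert 4: appended to row 1. P = [[1, 2, 4], [3]].

So P = [[1, 2, 4], [3]], Q = [[1, 2, 4], [3]].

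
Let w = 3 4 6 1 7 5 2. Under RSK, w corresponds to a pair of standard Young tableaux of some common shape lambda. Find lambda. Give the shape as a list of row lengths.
[4, 2, 1]

Row-insert each entry into an empty tableau.

After inserting 3: P = [[3]].
After inserting 4: P = [[3, 4]].
After inserting 6: P = [[3, 4, 6]].
After inserting 1: P = [[1, 4, 6], [3]].
After inserting 7: P = [[1, 4, 6, 7], [3]].
After inserting 5: P = [[1, 4, 5, 7], [3, 6]].
After inserting 2: P = [[1, 2, 5, 7], [3, 4], [6]].

The final insertion tableau P = [[1, 2, 5, 7], [3, 4], [6]] has shape [4, 2, 1].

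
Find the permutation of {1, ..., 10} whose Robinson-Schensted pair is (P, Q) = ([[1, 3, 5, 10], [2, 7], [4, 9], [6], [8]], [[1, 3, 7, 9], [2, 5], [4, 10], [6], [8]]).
8 6 9 2 4 3 7 1 10 5

Reverse the RSK construction: for i from n down to 1, find the cell of Q containing i, remove the entry at that cell from P, and reverse-bump it up through P; the value ejected from row 1 is w(i).

Step i=10: Q has 10 at row 3, column 2; remove 9 from row 3 of P and reverse-bump: 9 enters row 2 and ejects 7; 7 enters row 1 and ejects 5. So w(10) = 5. P is now [[1, 3, 7, 10], [2, 9], [4], [6], [8]].
Step i=9: Q has 9 at row 1, column 4; remove that cell from P, ejecting 10. So w(9) = 10. P is now [[1, 3, 7], [2, 9], [4], [6], [8]].
Step i=8: Q has 8 at row 5, column 1; remove 8 from row 5 of P and reverse-bump: 8 enters row 4 and ejects 6; 6 enters row 3 and ejects 4; 4 enters row 2 and ejects 2; 2 enters row 1 and ejects 1. So w(8) = 1. P is now [[2, 3, 7], [4, 9], [6], [8]].
Step i=7: Q has 7 at row 1, column 3; remove that cell from P, ejecting 7. So w(7) = 7. P is now [[2, 3], [4, 9], [6], [8]].
Step i=6: Q has 6 at row 4, column 1; remove 8 from row 4 of P and reverse-bump: 8 enters row 3 and ejects 6; 6 enters row 2 and ejects 4; 4 enters row 1 and ejects 3. So w(6) = 3. P is now [[2, 4], [6, 9], [8]].
Step i=5: Q has 5 at row 2, column 2; remove 9 from row 2 of P and reverse-bump: 9 enters row 1 and ejects 4. So w(5) = 4. P is now [[2, 9], [6], [8]].
Step i=4: Q has 4 at row 3, column 1; remove 8 from row 3 of P and reverse-bump: 8 enters row 2 and ejects 6; 6 enters row 1 and ejects 2. So w(4) = 2. P is now [[6, 9], [8]].
Step i=3: Q has 3 at row 1, column 2; remove that cell from P, ejecting 9. So w(3) = 9. P is now [[6], [8]].
Step i=2: Q has 2 at row 2, column 1; remove 8 from row 2 of P and reverse-bump: 8 enters row 1 and ejects 6. So w(2) = 6. P is now [[8]].
Step i=1: Q has 1 at row 1, column 1; remove that cell from P, ejecting 8. So w(1) = 8. P is now [].

So w = 8 6 9 2 4 3 7 1 10 5.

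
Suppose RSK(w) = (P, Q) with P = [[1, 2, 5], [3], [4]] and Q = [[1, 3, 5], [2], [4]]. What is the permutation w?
4 1 3 2 5

Reverse the RSK construction: for i from n down to 1, find the cell of Q containing i, remove the entry at that cell from P, and reverse-bump it up through P; the value ejected from row 1 is w(i).

Step i=5: Q has 5 at row 1, column 3; remove that cell from P, ejecting 5. So w(5) = 5. P is now [[1, 2], [3], [4]].
Step i=4: Q has 4 at row 3, column 1; remove 4 from row 3 of P and reverse-bump: 4 enters row 2 and ejects 3; 3 enters row 1 and ejects 2. So w(4) = 2. P is now [[1, 3], [4]].
Step i=3: Q has 3 at row 1, column 2; remove that cell from P, ejecting 3. So w(3) = 3. P is now [[1], [4]].
Step i=2: Q has 2 at row 2, column 1; remove 4 from row 2 of P and reverse-bump: 4 enters row 1 and ejects 1. So w(2) = 1. P is now [[4]].
Step i=1: Q has 1 at row 1, column 1; remove that cell from P, ejecting 4. So w(1) = 4. P is now [].

So w = 4 1 3 2 5.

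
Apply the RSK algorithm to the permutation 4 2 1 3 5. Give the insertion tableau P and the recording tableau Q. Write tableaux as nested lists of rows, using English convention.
Insert each entry of the permutation into P by Schensted row insertion, recording in Q the position of each new cell.

Insert 4: appended to row 1. P = [[4]].
Insert 2: 2 bumps 4 from row 1; 4 starts row 2. P = [[2], [4]].
Insert 1: 1 bumps 2 from row 1; 2 bumps 4 from row 2; 4 starts row 3. P = [[1], [2], [4]].
Insert 3: appended to row 1. P = [[1, 3], [2], [4]].
Insert 5: appended to row 1. P = [[1, 3, 5], [2], [4]].

So P = [[1, 3, 5], [2], [4]], Q = [[1, 4, 5], [2], [3]].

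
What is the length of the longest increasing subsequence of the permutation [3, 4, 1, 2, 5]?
3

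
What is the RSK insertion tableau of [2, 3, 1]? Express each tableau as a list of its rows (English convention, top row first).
P = [[1, 3], [2]]

Insert 2: appended to row 1. P = [[2]].
Insert 3: appended to row 1. P = [[2, 3]].
Insert 1: 1 bumps 2 from row 1; 2 starts row 2. P = [[1, 3], [2]].

So P = [[1, 3], [2]].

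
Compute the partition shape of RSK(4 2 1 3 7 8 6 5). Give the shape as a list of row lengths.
Row-insert each entry into an empty tableau.

After inserting 4: P = [[4]].
After inserting 2: P = [[2], [4]].
After inserting 1: P = [[1], [2], [4]].
After inserting 3: P = [[1, 3], [2], [4]].
After inserting 7: P = [[1, 3, 7], [2], [4]].
After inserting 8: P = [[1, 3, 7, 8], [2], [4]].
After inserting 6: P = [[1, 3, 6, 8], [2, 7], [4]].
After inserting 5: P = [[1, 3, 5, 8], [2, 6], [4, 7]].

The final insertion tableau P = [[1, 3, 5, 8], [2, 6], [4, 7]] has shape [4, 2, 2].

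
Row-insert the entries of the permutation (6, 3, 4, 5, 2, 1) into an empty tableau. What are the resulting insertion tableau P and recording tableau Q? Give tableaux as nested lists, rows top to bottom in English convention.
P = [[1, 4, 5], [2], [3], [6]], Q = [[1, 3, 4], [2], [5], [6]]

Insert each entry of the permutation into P by Schensted row insertion, recording in Q the position of each new cell.

Insert 6: appended to row 1. P = [[6]].
Insert 3: 3 bumps 6 from row 1; 6 starts row 2. P = [[3], [6]].
Insert 4: appended to row 1. P = [[3, 4], [6]].
Insert 5: appended to row 1. P = [[3, 4, 5], [6]].
Insert 2: 2 bumps 3 from row 1; 3 bumps 6 from row 2; 6 starts row 3. P = [[2, 4, 5], [3], [6]].
Insert 1: 1 bumps 2 from row 1; 2 bumps 3 from row 2; 3 bumps 6 from row 3; 6 starts row 4. P = [[1, 4, 5], [2], [3], [6]].

So P = [[1, 4, 5], [2], [3], [6]], Q = [[1, 3, 4], [2], [5], [6]].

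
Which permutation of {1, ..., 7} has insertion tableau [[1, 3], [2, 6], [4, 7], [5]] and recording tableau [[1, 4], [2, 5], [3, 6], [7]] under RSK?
5 4 2 7 6 3 1

Reverse the RSK construction: for i from n down to 1, find the cell of Q containing i, remove the entry at that cell from P, and reverse-bump it up through P; the value ejected from row 1 is w(i).

Step i=7: Q has 7 at row 4, column 1; remove 5 from row 4 of P and reverse-bump: 5 enters row 3 and ejects 4; 4 enters row 2 and ejects 2; 2 enters row 1 and ejects 1. So w(7) = 1. P is now [[2, 3], [4, 6], [5, 7]].
Step i=6: Q has 6 at row 3, column 2; remove 7 from row 3 of P and reverse-bump: 7 enters row 2 and ejects 6; 6 enters row 1 and ejects 3. So w(6) = 3. P is now [[2, 6], [4, 7], [5]].
Step i=5: Q has 5 at row 2, column 2; remove 7 from row 2 of P and reverse-bump: 7 enters row 1 and ejects 6. So w(5) = 6. P is now [[2, 7], [4], [5]].
Step i=4: Q has 4 at row 1, column 2; remove that cell from P, ejecting 7. So w(4) = 7. P is now [[2], [4], [5]].
Step i=3: Q has 3 at row 3, column 1; remove 5 from row 3 of P and reverse-bump: 5 enters row 2 and ejects 4; 4 enters row 1 and ejects 2. So w(3) = 2. P is now [[4], [5]].
Step i=2: Q has 2 at row 2, column 1; remove 5 from row 2 of P and reverse-bump: 5 enters row 1 and ejects 4. So w(2) = 4. P is now [[5]].
Step i=1: Q has 1 at row 1, column 1; remove that cell from P, ejecting 5. So w(1) = 5. P is now [].

So w = 5 4 2 7 6 3 1.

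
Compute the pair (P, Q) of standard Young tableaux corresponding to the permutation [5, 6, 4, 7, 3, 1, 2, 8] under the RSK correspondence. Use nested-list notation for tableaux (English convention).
Insert each entry of the permutation into P by Schensted row insertion, recording in Q the position of each new cell.

Insert 5: appended to row 1. P = [[5]].
Insert 6: appended to row 1. P = [[5, 6]].
Insert 4: 4 bumps 5 from row 1; 5 starts row 2. P = [[4, 6], [5]].
Insert 7: appended to row 1. P = [[4, 6, 7], [5]].
Insert 3: 3 bumps 4 from row 1; 4 bumps 5 from row 2; 5 starts row 3. P = [[3, 6, 7], [4], [5]].
Insert 1: 1 bumps 3 from row 1; 3 bumps 4 from row 2; 4 bumps 5 from row 3; 5 starts row 4. P = [[1, 6, 7], [3], [4], [5]].
Insert 2: 2 bumps 6 from row 1; 6 appends to row 2. P = [[1, 2, 7], [3, 6], [4], [5]].
Insert 8: appended to row 1. P = [[1, 2, 7, 8], [3, 6], [4], [5]].

So P = [[1, 2, 7, 8], [3, 6], [4], [5]], Q = [[1, 2, 4, 8], [3, 7], [5], [6]].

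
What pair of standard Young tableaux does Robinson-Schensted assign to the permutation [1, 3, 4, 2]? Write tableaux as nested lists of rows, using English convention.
Insert each entry of the permutation into P by Schensted row insertion, recording in Q the position of each new cell.

Insert 1: appended to row 1. P = [[1]], Q = [[1]].
Insert 3: appended to row 1. P = [[1, 3]], Q = [[1, 2]].
Insert 4: appended to row 1. P = [[1, 3, 4]], Q = [[1, 2, 3]].
Insert 2: 2 bumps 3 from row 1; 3 starts row 2. P = [[1, 2, 4], [3]], Q = [[1, 2, 3], [4]].

So P = [[1, 2, 4], [3]], Q = [[1, 2, 3], [4]].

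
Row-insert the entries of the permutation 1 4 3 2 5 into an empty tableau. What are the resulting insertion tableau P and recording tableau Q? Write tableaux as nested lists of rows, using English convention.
P = [[1, 2, 5], [3], [4]], Q = [[1, 2, 5], [3], [4]]

Insert each entry of the permutation into P by Schensted row insertion, recording in Q the position of each new cell.

Insert 1: appended to row 1. P = [[1]].
Insert 4: appended to row 1. P = [[1, 4]].
Insert 3: 3 bumps 4 from row 1; 4 starts row 2. P = [[1, 3], [4]].
Insert 2: 2 bumps 3 from row 1; 3 bumps 4 from row 2; 4 starts row 3. P = [[1, 2], [3], [4]].
Insert 5: appended to row 1. P = [[1, 2, 5], [3], [4]].

So P = [[1, 2, 5], [3], [4]], Q = [[1, 2, 5], [3], [4]].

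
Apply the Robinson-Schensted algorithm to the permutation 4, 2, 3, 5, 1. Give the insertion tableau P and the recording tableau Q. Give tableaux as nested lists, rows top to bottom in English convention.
P = [[1, 3, 5], [2], [4]], Q = [[1, 3, 4], [2], [5]]

Insert each entry of the permutation into P by Schensted row insertion, recording in Q the position of each new cell.

Insert 4: appended to row 1. P = [[4]], Q = [[1]].
Insert 2: 2 bumps 4 from row 1; 4 starts row 2. P = [[2], [4]], Q = [[1], [2]].
Insert 3: appended to row 1. P = [[2, 3], [4]], Q = [[1, 3], [2]].
Insert 5: appended to row 1. P = [[2, 3, 5], [4]], Q = [[1, 3, 4], [2]].
Insert 1: 1 bumps 2 from row 1; 2 bumps 4 from row 2; 4 starts row 3. P = [[1, 3, 5], [2], [4]], Q = [[1, 3, 4], [2], [5]].

So P = [[1, 3, 5], [2], [4]], Q = [[1, 3, 4], [2], [5]].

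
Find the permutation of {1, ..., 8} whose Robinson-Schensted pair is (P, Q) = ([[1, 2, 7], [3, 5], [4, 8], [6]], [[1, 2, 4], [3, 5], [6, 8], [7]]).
4 6 5 8 7 3 1 2

Reverse the RSK construction: for i from n down to 1, find the cell of Q containing i, remove the entry at that cell from P, and reverse-bump it up through P; the value ejected from row 1 is w(i).

Step i=8: Q has 8 at row 3, column 2; remove 8 from row 3 of P and reverse-bump: 8 enters row 2 and ejects 5; 5 enters row 1 and ejects 2. So w(8) = 2. P is now [[1, 5, 7], [3, 8], [4], [6]].
Step i=7: Q has 7 at row 4, column 1; remove 6 from row 4 of P and reverse-bump: 6 enters row 3 and ejects 4; 4 enters row 2 and ejects 3; 3 enters row 1 and ejects 1. So w(7) = 1. P is now [[3, 5, 7], [4, 8], [6]].
Step i=6: Q has 6 at row 3, column 1; remove 6 from row 3 of P and reverse-bump: 6 enters row 2 and ejects 4; 4 enters row 1 and ejects 3. So w(6) = 3. P is now [[4, 5, 7], [6, 8]].
Step i=5: Q has 5 at row 2, column 2; remove 8 from row 2 of P and reverse-bump: 8 enters row 1 and ejects 7. So w(5) = 7. P is now [[4, 5, 8], [6]].
Step i=4: Q has 4 at row 1, column 3; remove that cell from P, ejecting 8. So w(4) = 8. P is now [[4, 5], [6]].
Step i=3: Q has 3 at row 2, column 1; remove 6 from row 2 of P and reverse-bump: 6 enters row 1 and ejects 5. So w(3) = 5. P is now [[4, 6]].
Step i=2: Q has 2 at row 1, column 2; remove that cell from P, ejecting 6. So w(2) = 6. P is now [[4]].
Step i=1: Q has 1 at row 1, column 1; remove that cell from P, ejecting 4. So w(1) = 4. P is now [].

So w = 4 6 5 8 7 3 1 2.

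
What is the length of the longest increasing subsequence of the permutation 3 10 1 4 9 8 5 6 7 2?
5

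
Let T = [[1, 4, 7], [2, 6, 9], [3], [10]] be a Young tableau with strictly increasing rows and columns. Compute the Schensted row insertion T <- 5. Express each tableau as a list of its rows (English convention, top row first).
[[1, 4, 5], [2, 6, 7], [3, 9], [10]]

In row 1, 5 replaces 7 (the leftmost entry greater than 5); 7 is bumped to row 2. In row 2, 7 replaces 9 (the leftmost entry greater than 7); 9 is bumped to row 3. 9 is appended to row 3. The new tableau is [[1, 4, 5], [2, 6, 7], [3, 9], [10]].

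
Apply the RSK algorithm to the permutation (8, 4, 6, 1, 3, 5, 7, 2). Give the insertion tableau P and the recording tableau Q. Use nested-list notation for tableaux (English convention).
P = [[1, 2, 5, 7], [3, 6], [4], [8]], Q = [[1, 3, 6, 7], [2, 5], [4], [8]]

Insert each entry of the permutation into P by Schensted row insertion, recording in Q the position of each new cell.

Insert 8: appended to row 1. P = [[8]].
Insert 4: 4 bumps 8 from row 1; 8 starts row 2. P = [[4], [8]].
Insert 6: appended to row 1. P = [[4, 6], [8]].
Insert 1: 1 bumps 4 from row 1; 4 bumps 8 from row 2; 8 starts row 3. P = [[1, 6], [4], [8]].
Insert 3: 3 bumps 6 from row 1; 6 appends to row 2. P = [[1, 3], [4, 6], [8]].
Insert 5: appended to row 1. P = [[1, 3, 5], [4, 6], [8]].
Insert 7: appended to row 1. P = [[1, 3, 5, 7], [4, 6], [8]].
Insert 2: 2 bumps 3 from row 1; 3 bumps 4 from row 2; 4 bumps 8 from row 3; 8 starts row 4. P = [[1, 2, 5, 7], [3, 6], [4], [8]].

So P = [[1, 2, 5, 7], [3, 6], [4], [8]], Q = [[1, 3, 6, 7], [2, 5], [4], [8]].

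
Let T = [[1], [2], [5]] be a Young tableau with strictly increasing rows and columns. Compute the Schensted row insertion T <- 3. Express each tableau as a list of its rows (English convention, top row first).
3 is larger than every entry of row 1, so it is appended to row 1. The new tableau is [[1, 3], [2], [5]].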